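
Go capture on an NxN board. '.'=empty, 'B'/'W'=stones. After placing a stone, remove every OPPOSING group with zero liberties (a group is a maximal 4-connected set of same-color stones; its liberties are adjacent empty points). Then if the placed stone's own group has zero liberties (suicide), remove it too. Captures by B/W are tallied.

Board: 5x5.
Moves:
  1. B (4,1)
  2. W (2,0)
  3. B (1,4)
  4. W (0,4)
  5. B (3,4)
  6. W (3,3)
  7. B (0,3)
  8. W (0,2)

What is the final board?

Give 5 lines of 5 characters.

Answer: ..WB.
....B
W....
...WB
.B...

Derivation:
Move 1: B@(4,1) -> caps B=0 W=0
Move 2: W@(2,0) -> caps B=0 W=0
Move 3: B@(1,4) -> caps B=0 W=0
Move 4: W@(0,4) -> caps B=0 W=0
Move 5: B@(3,4) -> caps B=0 W=0
Move 6: W@(3,3) -> caps B=0 W=0
Move 7: B@(0,3) -> caps B=1 W=0
Move 8: W@(0,2) -> caps B=1 W=0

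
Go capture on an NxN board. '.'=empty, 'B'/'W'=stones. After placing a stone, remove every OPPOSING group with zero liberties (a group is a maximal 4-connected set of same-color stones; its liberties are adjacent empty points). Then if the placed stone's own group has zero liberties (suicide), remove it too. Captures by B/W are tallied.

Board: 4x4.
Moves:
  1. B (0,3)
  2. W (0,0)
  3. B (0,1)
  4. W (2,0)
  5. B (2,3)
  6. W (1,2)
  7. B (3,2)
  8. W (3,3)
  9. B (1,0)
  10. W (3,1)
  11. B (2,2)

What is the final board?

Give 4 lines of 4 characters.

Answer: .B.B
B.W.
W.BB
.WB.

Derivation:
Move 1: B@(0,3) -> caps B=0 W=0
Move 2: W@(0,0) -> caps B=0 W=0
Move 3: B@(0,1) -> caps B=0 W=0
Move 4: W@(2,0) -> caps B=0 W=0
Move 5: B@(2,3) -> caps B=0 W=0
Move 6: W@(1,2) -> caps B=0 W=0
Move 7: B@(3,2) -> caps B=0 W=0
Move 8: W@(3,3) -> caps B=0 W=0
Move 9: B@(1,0) -> caps B=1 W=0
Move 10: W@(3,1) -> caps B=1 W=0
Move 11: B@(2,2) -> caps B=1 W=0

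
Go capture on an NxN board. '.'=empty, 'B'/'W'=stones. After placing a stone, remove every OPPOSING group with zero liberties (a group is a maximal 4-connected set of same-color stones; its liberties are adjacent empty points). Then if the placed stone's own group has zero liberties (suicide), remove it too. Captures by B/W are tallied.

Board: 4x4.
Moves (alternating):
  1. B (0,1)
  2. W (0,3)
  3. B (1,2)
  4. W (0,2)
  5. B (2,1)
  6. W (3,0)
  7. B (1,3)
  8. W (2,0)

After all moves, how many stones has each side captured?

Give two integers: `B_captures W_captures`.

Move 1: B@(0,1) -> caps B=0 W=0
Move 2: W@(0,3) -> caps B=0 W=0
Move 3: B@(1,2) -> caps B=0 W=0
Move 4: W@(0,2) -> caps B=0 W=0
Move 5: B@(2,1) -> caps B=0 W=0
Move 6: W@(3,0) -> caps B=0 W=0
Move 7: B@(1,3) -> caps B=2 W=0
Move 8: W@(2,0) -> caps B=2 W=0

Answer: 2 0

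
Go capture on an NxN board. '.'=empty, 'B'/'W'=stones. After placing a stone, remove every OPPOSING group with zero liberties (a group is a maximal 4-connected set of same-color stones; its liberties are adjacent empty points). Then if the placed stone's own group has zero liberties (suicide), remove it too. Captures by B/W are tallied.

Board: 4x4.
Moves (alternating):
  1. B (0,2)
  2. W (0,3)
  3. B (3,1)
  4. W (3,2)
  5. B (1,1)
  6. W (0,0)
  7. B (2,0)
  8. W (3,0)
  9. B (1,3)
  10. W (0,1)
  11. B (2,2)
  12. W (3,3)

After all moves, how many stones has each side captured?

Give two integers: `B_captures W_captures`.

Answer: 1 0

Derivation:
Move 1: B@(0,2) -> caps B=0 W=0
Move 2: W@(0,3) -> caps B=0 W=0
Move 3: B@(3,1) -> caps B=0 W=0
Move 4: W@(3,2) -> caps B=0 W=0
Move 5: B@(1,1) -> caps B=0 W=0
Move 6: W@(0,0) -> caps B=0 W=0
Move 7: B@(2,0) -> caps B=0 W=0
Move 8: W@(3,0) -> caps B=0 W=0
Move 9: B@(1,3) -> caps B=1 W=0
Move 10: W@(0,1) -> caps B=1 W=0
Move 11: B@(2,2) -> caps B=1 W=0
Move 12: W@(3,3) -> caps B=1 W=0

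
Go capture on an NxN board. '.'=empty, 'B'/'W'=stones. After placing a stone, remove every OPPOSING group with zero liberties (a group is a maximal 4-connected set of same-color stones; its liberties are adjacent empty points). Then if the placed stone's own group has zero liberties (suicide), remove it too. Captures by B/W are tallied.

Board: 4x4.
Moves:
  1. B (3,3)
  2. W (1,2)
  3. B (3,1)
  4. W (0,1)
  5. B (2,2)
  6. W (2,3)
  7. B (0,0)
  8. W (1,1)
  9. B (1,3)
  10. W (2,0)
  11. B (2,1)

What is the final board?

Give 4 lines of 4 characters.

Move 1: B@(3,3) -> caps B=0 W=0
Move 2: W@(1,2) -> caps B=0 W=0
Move 3: B@(3,1) -> caps B=0 W=0
Move 4: W@(0,1) -> caps B=0 W=0
Move 5: B@(2,2) -> caps B=0 W=0
Move 6: W@(2,3) -> caps B=0 W=0
Move 7: B@(0,0) -> caps B=0 W=0
Move 8: W@(1,1) -> caps B=0 W=0
Move 9: B@(1,3) -> caps B=1 W=0
Move 10: W@(2,0) -> caps B=1 W=0
Move 11: B@(2,1) -> caps B=1 W=0

Answer: BW..
.WWB
WBB.
.B.B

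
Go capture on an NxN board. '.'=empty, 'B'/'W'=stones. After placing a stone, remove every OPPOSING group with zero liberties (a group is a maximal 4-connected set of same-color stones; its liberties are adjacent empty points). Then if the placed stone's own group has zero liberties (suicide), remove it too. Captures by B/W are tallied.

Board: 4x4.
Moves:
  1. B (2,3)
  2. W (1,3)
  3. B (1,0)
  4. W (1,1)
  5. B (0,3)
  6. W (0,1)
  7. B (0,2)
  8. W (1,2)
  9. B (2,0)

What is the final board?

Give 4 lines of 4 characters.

Answer: .W..
BWWW
B..B
....

Derivation:
Move 1: B@(2,3) -> caps B=0 W=0
Move 2: W@(1,3) -> caps B=0 W=0
Move 3: B@(1,0) -> caps B=0 W=0
Move 4: W@(1,1) -> caps B=0 W=0
Move 5: B@(0,3) -> caps B=0 W=0
Move 6: W@(0,1) -> caps B=0 W=0
Move 7: B@(0,2) -> caps B=0 W=0
Move 8: W@(1,2) -> caps B=0 W=2
Move 9: B@(2,0) -> caps B=0 W=2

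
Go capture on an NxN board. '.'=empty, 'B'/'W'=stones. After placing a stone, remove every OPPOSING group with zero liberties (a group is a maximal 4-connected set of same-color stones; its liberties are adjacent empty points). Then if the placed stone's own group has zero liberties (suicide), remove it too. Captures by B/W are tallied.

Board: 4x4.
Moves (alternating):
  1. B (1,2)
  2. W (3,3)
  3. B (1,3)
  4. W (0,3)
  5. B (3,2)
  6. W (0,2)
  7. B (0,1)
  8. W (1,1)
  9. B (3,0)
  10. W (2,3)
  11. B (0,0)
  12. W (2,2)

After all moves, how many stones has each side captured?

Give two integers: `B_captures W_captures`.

Move 1: B@(1,2) -> caps B=0 W=0
Move 2: W@(3,3) -> caps B=0 W=0
Move 3: B@(1,3) -> caps B=0 W=0
Move 4: W@(0,3) -> caps B=0 W=0
Move 5: B@(3,2) -> caps B=0 W=0
Move 6: W@(0,2) -> caps B=0 W=0
Move 7: B@(0,1) -> caps B=2 W=0
Move 8: W@(1,1) -> caps B=2 W=0
Move 9: B@(3,0) -> caps B=2 W=0
Move 10: W@(2,3) -> caps B=2 W=0
Move 11: B@(0,0) -> caps B=2 W=0
Move 12: W@(2,2) -> caps B=2 W=0

Answer: 2 0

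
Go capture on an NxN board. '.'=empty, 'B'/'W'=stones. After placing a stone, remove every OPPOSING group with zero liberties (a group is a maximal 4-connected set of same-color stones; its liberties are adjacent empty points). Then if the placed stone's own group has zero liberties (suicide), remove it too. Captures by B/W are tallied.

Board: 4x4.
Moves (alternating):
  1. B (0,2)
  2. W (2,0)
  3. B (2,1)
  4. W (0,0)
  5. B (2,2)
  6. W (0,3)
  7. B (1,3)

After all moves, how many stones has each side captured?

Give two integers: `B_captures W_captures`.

Move 1: B@(0,2) -> caps B=0 W=0
Move 2: W@(2,0) -> caps B=0 W=0
Move 3: B@(2,1) -> caps B=0 W=0
Move 4: W@(0,0) -> caps B=0 W=0
Move 5: B@(2,2) -> caps B=0 W=0
Move 6: W@(0,3) -> caps B=0 W=0
Move 7: B@(1,3) -> caps B=1 W=0

Answer: 1 0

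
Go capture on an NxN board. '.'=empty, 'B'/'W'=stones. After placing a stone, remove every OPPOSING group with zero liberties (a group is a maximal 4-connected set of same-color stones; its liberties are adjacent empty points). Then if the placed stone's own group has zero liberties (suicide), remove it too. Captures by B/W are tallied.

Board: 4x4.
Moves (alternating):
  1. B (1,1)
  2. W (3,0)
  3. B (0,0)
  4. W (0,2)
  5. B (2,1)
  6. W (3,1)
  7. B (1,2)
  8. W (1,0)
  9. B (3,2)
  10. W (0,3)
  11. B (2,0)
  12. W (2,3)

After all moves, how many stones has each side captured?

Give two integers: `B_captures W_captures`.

Answer: 3 0

Derivation:
Move 1: B@(1,1) -> caps B=0 W=0
Move 2: W@(3,0) -> caps B=0 W=0
Move 3: B@(0,0) -> caps B=0 W=0
Move 4: W@(0,2) -> caps B=0 W=0
Move 5: B@(2,1) -> caps B=0 W=0
Move 6: W@(3,1) -> caps B=0 W=0
Move 7: B@(1,2) -> caps B=0 W=0
Move 8: W@(1,0) -> caps B=0 W=0
Move 9: B@(3,2) -> caps B=0 W=0
Move 10: W@(0,3) -> caps B=0 W=0
Move 11: B@(2,0) -> caps B=3 W=0
Move 12: W@(2,3) -> caps B=3 W=0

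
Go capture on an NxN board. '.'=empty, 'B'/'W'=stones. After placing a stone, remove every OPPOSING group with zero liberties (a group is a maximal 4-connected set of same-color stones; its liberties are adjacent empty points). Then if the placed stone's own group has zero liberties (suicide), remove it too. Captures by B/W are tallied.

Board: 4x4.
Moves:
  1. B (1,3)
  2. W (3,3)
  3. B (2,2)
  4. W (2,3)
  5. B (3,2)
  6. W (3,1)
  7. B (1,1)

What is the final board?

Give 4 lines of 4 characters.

Move 1: B@(1,3) -> caps B=0 W=0
Move 2: W@(3,3) -> caps B=0 W=0
Move 3: B@(2,2) -> caps B=0 W=0
Move 4: W@(2,3) -> caps B=0 W=0
Move 5: B@(3,2) -> caps B=2 W=0
Move 6: W@(3,1) -> caps B=2 W=0
Move 7: B@(1,1) -> caps B=2 W=0

Answer: ....
.B.B
..B.
.WB.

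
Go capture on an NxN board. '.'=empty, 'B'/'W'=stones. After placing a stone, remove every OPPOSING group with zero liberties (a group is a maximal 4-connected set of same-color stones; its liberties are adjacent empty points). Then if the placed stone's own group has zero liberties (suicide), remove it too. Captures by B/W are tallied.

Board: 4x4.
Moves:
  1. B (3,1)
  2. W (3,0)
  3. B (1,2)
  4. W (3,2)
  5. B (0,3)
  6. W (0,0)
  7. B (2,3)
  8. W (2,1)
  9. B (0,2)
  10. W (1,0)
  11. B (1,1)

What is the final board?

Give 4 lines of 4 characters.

Answer: W.BB
WBB.
.W.B
W.W.

Derivation:
Move 1: B@(3,1) -> caps B=0 W=0
Move 2: W@(3,0) -> caps B=0 W=0
Move 3: B@(1,2) -> caps B=0 W=0
Move 4: W@(3,2) -> caps B=0 W=0
Move 5: B@(0,3) -> caps B=0 W=0
Move 6: W@(0,0) -> caps B=0 W=0
Move 7: B@(2,3) -> caps B=0 W=0
Move 8: W@(2,1) -> caps B=0 W=1
Move 9: B@(0,2) -> caps B=0 W=1
Move 10: W@(1,0) -> caps B=0 W=1
Move 11: B@(1,1) -> caps B=0 W=1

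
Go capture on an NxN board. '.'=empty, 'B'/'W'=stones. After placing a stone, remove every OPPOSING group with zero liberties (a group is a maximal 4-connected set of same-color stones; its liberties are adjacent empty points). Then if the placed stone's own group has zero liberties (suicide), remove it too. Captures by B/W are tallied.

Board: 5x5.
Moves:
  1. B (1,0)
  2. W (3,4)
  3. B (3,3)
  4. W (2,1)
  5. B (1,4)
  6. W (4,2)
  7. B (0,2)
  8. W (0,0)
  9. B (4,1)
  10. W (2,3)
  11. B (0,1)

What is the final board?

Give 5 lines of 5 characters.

Move 1: B@(1,0) -> caps B=0 W=0
Move 2: W@(3,4) -> caps B=0 W=0
Move 3: B@(3,3) -> caps B=0 W=0
Move 4: W@(2,1) -> caps B=0 W=0
Move 5: B@(1,4) -> caps B=0 W=0
Move 6: W@(4,2) -> caps B=0 W=0
Move 7: B@(0,2) -> caps B=0 W=0
Move 8: W@(0,0) -> caps B=0 W=0
Move 9: B@(4,1) -> caps B=0 W=0
Move 10: W@(2,3) -> caps B=0 W=0
Move 11: B@(0,1) -> caps B=1 W=0

Answer: .BB..
B...B
.W.W.
...BW
.BW..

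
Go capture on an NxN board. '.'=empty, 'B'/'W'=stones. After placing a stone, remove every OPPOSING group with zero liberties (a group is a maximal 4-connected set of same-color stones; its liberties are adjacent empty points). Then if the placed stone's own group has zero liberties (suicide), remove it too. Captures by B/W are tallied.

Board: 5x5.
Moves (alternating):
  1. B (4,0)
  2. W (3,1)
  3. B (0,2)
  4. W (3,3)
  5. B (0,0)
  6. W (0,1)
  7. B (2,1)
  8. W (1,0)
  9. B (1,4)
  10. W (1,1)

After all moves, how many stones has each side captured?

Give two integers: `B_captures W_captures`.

Move 1: B@(4,0) -> caps B=0 W=0
Move 2: W@(3,1) -> caps B=0 W=0
Move 3: B@(0,2) -> caps B=0 W=0
Move 4: W@(3,3) -> caps B=0 W=0
Move 5: B@(0,0) -> caps B=0 W=0
Move 6: W@(0,1) -> caps B=0 W=0
Move 7: B@(2,1) -> caps B=0 W=0
Move 8: W@(1,0) -> caps B=0 W=1
Move 9: B@(1,4) -> caps B=0 W=1
Move 10: W@(1,1) -> caps B=0 W=1

Answer: 0 1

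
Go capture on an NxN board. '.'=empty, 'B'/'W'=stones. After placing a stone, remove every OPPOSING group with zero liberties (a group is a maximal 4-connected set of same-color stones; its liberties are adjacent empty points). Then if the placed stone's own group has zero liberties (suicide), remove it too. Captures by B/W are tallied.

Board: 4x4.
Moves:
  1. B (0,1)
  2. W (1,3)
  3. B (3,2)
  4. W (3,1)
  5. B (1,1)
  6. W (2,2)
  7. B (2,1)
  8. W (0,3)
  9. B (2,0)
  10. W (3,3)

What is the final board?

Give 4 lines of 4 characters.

Answer: .B.W
.B.W
BBW.
.W.W

Derivation:
Move 1: B@(0,1) -> caps B=0 W=0
Move 2: W@(1,3) -> caps B=0 W=0
Move 3: B@(3,2) -> caps B=0 W=0
Move 4: W@(3,1) -> caps B=0 W=0
Move 5: B@(1,1) -> caps B=0 W=0
Move 6: W@(2,2) -> caps B=0 W=0
Move 7: B@(2,1) -> caps B=0 W=0
Move 8: W@(0,3) -> caps B=0 W=0
Move 9: B@(2,0) -> caps B=0 W=0
Move 10: W@(3,3) -> caps B=0 W=1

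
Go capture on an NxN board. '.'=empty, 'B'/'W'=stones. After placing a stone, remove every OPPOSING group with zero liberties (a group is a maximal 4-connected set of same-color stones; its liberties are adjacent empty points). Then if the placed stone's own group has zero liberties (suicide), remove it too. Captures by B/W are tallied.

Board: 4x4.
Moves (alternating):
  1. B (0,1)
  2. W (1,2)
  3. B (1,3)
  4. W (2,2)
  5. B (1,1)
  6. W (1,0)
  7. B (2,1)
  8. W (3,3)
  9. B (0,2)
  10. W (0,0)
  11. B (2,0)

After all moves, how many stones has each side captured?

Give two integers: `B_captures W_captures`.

Answer: 2 0

Derivation:
Move 1: B@(0,1) -> caps B=0 W=0
Move 2: W@(1,2) -> caps B=0 W=0
Move 3: B@(1,3) -> caps B=0 W=0
Move 4: W@(2,2) -> caps B=0 W=0
Move 5: B@(1,1) -> caps B=0 W=0
Move 6: W@(1,0) -> caps B=0 W=0
Move 7: B@(2,1) -> caps B=0 W=0
Move 8: W@(3,3) -> caps B=0 W=0
Move 9: B@(0,2) -> caps B=0 W=0
Move 10: W@(0,0) -> caps B=0 W=0
Move 11: B@(2,0) -> caps B=2 W=0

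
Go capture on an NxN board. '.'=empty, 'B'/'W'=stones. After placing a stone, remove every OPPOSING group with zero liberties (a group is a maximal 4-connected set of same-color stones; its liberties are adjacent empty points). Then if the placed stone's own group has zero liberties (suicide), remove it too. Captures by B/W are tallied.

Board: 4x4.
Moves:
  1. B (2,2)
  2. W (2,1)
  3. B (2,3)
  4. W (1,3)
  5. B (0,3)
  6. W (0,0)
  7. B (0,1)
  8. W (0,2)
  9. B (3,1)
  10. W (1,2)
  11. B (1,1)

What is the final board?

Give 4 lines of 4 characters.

Move 1: B@(2,2) -> caps B=0 W=0
Move 2: W@(2,1) -> caps B=0 W=0
Move 3: B@(2,3) -> caps B=0 W=0
Move 4: W@(1,3) -> caps B=0 W=0
Move 5: B@(0,3) -> caps B=0 W=0
Move 6: W@(0,0) -> caps B=0 W=0
Move 7: B@(0,1) -> caps B=0 W=0
Move 8: W@(0,2) -> caps B=0 W=1
Move 9: B@(3,1) -> caps B=0 W=1
Move 10: W@(1,2) -> caps B=0 W=1
Move 11: B@(1,1) -> caps B=0 W=1

Answer: WBW.
.BWW
.WBB
.B..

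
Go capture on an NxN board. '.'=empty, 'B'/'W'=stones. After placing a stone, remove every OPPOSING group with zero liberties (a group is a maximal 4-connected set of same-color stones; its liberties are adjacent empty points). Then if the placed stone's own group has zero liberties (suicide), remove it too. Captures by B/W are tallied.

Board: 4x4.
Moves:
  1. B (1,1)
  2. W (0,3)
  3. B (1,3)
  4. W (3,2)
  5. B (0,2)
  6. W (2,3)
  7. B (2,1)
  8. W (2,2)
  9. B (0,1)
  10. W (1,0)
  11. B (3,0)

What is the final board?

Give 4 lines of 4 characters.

Answer: .BB.
WB.B
.BWW
B.W.

Derivation:
Move 1: B@(1,1) -> caps B=0 W=0
Move 2: W@(0,3) -> caps B=0 W=0
Move 3: B@(1,3) -> caps B=0 W=0
Move 4: W@(3,2) -> caps B=0 W=0
Move 5: B@(0,2) -> caps B=1 W=0
Move 6: W@(2,3) -> caps B=1 W=0
Move 7: B@(2,1) -> caps B=1 W=0
Move 8: W@(2,2) -> caps B=1 W=0
Move 9: B@(0,1) -> caps B=1 W=0
Move 10: W@(1,0) -> caps B=1 W=0
Move 11: B@(3,0) -> caps B=1 W=0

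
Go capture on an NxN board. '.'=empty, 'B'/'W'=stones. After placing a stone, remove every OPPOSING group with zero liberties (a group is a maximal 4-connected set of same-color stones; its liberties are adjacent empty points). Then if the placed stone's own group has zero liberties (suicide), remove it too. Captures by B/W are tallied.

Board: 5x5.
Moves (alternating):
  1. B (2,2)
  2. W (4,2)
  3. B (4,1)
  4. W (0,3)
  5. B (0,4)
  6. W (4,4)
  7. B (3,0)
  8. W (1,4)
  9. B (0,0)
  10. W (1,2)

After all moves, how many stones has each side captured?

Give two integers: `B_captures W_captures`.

Move 1: B@(2,2) -> caps B=0 W=0
Move 2: W@(4,2) -> caps B=0 W=0
Move 3: B@(4,1) -> caps B=0 W=0
Move 4: W@(0,3) -> caps B=0 W=0
Move 5: B@(0,4) -> caps B=0 W=0
Move 6: W@(4,4) -> caps B=0 W=0
Move 7: B@(3,0) -> caps B=0 W=0
Move 8: W@(1,4) -> caps B=0 W=1
Move 9: B@(0,0) -> caps B=0 W=1
Move 10: W@(1,2) -> caps B=0 W=1

Answer: 0 1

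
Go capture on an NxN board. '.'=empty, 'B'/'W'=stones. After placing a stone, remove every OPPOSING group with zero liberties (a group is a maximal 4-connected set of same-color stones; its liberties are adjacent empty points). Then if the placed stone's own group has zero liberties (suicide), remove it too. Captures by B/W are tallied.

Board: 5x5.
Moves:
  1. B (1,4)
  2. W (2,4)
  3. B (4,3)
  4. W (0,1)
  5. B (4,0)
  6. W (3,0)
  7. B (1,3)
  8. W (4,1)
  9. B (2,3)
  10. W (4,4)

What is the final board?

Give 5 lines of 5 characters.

Answer: .W...
...BB
...BW
W....
.W.BW

Derivation:
Move 1: B@(1,4) -> caps B=0 W=0
Move 2: W@(2,4) -> caps B=0 W=0
Move 3: B@(4,3) -> caps B=0 W=0
Move 4: W@(0,1) -> caps B=0 W=0
Move 5: B@(4,0) -> caps B=0 W=0
Move 6: W@(3,0) -> caps B=0 W=0
Move 7: B@(1,3) -> caps B=0 W=0
Move 8: W@(4,1) -> caps B=0 W=1
Move 9: B@(2,3) -> caps B=0 W=1
Move 10: W@(4,4) -> caps B=0 W=1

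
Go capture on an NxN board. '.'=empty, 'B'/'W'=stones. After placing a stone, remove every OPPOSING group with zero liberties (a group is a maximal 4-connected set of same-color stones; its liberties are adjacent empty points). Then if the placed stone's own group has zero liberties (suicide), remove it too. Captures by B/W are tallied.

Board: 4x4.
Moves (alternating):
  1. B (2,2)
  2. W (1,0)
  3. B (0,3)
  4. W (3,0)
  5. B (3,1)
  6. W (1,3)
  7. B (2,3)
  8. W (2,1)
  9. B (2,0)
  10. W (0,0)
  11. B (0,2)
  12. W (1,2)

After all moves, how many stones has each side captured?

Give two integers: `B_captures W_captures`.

Answer: 1 0

Derivation:
Move 1: B@(2,2) -> caps B=0 W=0
Move 2: W@(1,0) -> caps B=0 W=0
Move 3: B@(0,3) -> caps B=0 W=0
Move 4: W@(3,0) -> caps B=0 W=0
Move 5: B@(3,1) -> caps B=0 W=0
Move 6: W@(1,3) -> caps B=0 W=0
Move 7: B@(2,3) -> caps B=0 W=0
Move 8: W@(2,1) -> caps B=0 W=0
Move 9: B@(2,0) -> caps B=1 W=0
Move 10: W@(0,0) -> caps B=1 W=0
Move 11: B@(0,2) -> caps B=1 W=0
Move 12: W@(1,2) -> caps B=1 W=0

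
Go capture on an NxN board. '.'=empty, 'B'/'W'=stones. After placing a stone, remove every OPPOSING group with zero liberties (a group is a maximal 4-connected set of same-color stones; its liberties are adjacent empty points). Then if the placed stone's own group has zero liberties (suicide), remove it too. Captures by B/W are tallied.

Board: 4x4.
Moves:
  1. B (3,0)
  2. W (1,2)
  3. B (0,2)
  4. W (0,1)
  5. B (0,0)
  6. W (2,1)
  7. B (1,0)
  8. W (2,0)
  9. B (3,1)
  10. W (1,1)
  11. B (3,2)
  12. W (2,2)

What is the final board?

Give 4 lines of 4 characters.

Move 1: B@(3,0) -> caps B=0 W=0
Move 2: W@(1,2) -> caps B=0 W=0
Move 3: B@(0,2) -> caps B=0 W=0
Move 4: W@(0,1) -> caps B=0 W=0
Move 5: B@(0,0) -> caps B=0 W=0
Move 6: W@(2,1) -> caps B=0 W=0
Move 7: B@(1,0) -> caps B=0 W=0
Move 8: W@(2,0) -> caps B=0 W=0
Move 9: B@(3,1) -> caps B=0 W=0
Move 10: W@(1,1) -> caps B=0 W=2
Move 11: B@(3,2) -> caps B=0 W=2
Move 12: W@(2,2) -> caps B=0 W=2

Answer: .WB.
.WW.
WWW.
BBB.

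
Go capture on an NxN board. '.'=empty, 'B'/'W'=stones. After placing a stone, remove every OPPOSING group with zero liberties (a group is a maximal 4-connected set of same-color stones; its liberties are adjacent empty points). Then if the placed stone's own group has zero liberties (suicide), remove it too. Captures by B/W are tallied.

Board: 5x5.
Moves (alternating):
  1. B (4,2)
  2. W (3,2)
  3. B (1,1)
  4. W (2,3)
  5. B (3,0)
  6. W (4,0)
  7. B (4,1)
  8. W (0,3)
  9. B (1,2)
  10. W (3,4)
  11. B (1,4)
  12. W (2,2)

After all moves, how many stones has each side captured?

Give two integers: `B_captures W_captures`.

Answer: 1 0

Derivation:
Move 1: B@(4,2) -> caps B=0 W=0
Move 2: W@(3,2) -> caps B=0 W=0
Move 3: B@(1,1) -> caps B=0 W=0
Move 4: W@(2,3) -> caps B=0 W=0
Move 5: B@(3,0) -> caps B=0 W=0
Move 6: W@(4,0) -> caps B=0 W=0
Move 7: B@(4,1) -> caps B=1 W=0
Move 8: W@(0,3) -> caps B=1 W=0
Move 9: B@(1,2) -> caps B=1 W=0
Move 10: W@(3,4) -> caps B=1 W=0
Move 11: B@(1,4) -> caps B=1 W=0
Move 12: W@(2,2) -> caps B=1 W=0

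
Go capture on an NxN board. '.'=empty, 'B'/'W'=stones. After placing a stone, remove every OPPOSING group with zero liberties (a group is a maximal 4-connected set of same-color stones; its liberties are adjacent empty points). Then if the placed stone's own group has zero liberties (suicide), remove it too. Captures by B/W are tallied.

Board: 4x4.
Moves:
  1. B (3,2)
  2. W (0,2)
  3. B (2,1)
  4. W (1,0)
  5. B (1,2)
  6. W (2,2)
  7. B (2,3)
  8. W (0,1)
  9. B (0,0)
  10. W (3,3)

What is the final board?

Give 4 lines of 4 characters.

Answer: .WW.
W.B.
.B.B
..B.

Derivation:
Move 1: B@(3,2) -> caps B=0 W=0
Move 2: W@(0,2) -> caps B=0 W=0
Move 3: B@(2,1) -> caps B=0 W=0
Move 4: W@(1,0) -> caps B=0 W=0
Move 5: B@(1,2) -> caps B=0 W=0
Move 6: W@(2,2) -> caps B=0 W=0
Move 7: B@(2,3) -> caps B=1 W=0
Move 8: W@(0,1) -> caps B=1 W=0
Move 9: B@(0,0) -> caps B=1 W=0
Move 10: W@(3,3) -> caps B=1 W=0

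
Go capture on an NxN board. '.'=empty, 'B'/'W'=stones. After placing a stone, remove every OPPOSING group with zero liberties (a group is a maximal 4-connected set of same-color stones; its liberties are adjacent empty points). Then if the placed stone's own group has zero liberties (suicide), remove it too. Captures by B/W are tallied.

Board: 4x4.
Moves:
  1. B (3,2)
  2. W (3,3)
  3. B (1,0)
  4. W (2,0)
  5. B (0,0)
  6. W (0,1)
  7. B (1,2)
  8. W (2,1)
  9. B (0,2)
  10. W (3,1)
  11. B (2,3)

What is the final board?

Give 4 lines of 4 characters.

Move 1: B@(3,2) -> caps B=0 W=0
Move 2: W@(3,3) -> caps B=0 W=0
Move 3: B@(1,0) -> caps B=0 W=0
Move 4: W@(2,0) -> caps B=0 W=0
Move 5: B@(0,0) -> caps B=0 W=0
Move 6: W@(0,1) -> caps B=0 W=0
Move 7: B@(1,2) -> caps B=0 W=0
Move 8: W@(2,1) -> caps B=0 W=0
Move 9: B@(0,2) -> caps B=0 W=0
Move 10: W@(3,1) -> caps B=0 W=0
Move 11: B@(2,3) -> caps B=1 W=0

Answer: BWB.
B.B.
WW.B
.WB.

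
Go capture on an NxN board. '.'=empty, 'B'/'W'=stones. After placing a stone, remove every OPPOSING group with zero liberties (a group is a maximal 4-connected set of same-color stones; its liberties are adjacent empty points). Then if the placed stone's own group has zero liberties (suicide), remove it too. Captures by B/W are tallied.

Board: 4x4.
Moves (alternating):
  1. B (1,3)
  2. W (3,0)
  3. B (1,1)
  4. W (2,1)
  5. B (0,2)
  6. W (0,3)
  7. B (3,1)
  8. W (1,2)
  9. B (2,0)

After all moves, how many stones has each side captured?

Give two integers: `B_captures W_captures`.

Answer: 1 0

Derivation:
Move 1: B@(1,3) -> caps B=0 W=0
Move 2: W@(3,0) -> caps B=0 W=0
Move 3: B@(1,1) -> caps B=0 W=0
Move 4: W@(2,1) -> caps B=0 W=0
Move 5: B@(0,2) -> caps B=0 W=0
Move 6: W@(0,3) -> caps B=0 W=0
Move 7: B@(3,1) -> caps B=0 W=0
Move 8: W@(1,2) -> caps B=0 W=0
Move 9: B@(2,0) -> caps B=1 W=0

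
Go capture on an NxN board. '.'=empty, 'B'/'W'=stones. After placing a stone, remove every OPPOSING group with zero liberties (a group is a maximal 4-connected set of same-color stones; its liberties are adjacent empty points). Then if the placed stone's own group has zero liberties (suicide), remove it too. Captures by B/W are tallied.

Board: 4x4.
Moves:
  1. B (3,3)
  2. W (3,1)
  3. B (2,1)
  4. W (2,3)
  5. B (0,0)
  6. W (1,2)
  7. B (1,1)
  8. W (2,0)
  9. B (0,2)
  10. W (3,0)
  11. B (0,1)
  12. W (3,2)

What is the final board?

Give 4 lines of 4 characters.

Move 1: B@(3,3) -> caps B=0 W=0
Move 2: W@(3,1) -> caps B=0 W=0
Move 3: B@(2,1) -> caps B=0 W=0
Move 4: W@(2,3) -> caps B=0 W=0
Move 5: B@(0,0) -> caps B=0 W=0
Move 6: W@(1,2) -> caps B=0 W=0
Move 7: B@(1,1) -> caps B=0 W=0
Move 8: W@(2,0) -> caps B=0 W=0
Move 9: B@(0,2) -> caps B=0 W=0
Move 10: W@(3,0) -> caps B=0 W=0
Move 11: B@(0,1) -> caps B=0 W=0
Move 12: W@(3,2) -> caps B=0 W=1

Answer: BBB.
.BW.
WB.W
WWW.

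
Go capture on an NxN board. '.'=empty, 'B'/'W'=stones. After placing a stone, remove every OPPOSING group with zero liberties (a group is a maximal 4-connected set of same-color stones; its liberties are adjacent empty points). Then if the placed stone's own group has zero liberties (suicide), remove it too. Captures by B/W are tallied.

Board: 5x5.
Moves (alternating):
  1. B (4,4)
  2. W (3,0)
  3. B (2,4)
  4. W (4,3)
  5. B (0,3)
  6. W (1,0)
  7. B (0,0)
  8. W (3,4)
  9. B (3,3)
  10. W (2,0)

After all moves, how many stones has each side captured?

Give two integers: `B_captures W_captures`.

Move 1: B@(4,4) -> caps B=0 W=0
Move 2: W@(3,0) -> caps B=0 W=0
Move 3: B@(2,4) -> caps B=0 W=0
Move 4: W@(4,3) -> caps B=0 W=0
Move 5: B@(0,3) -> caps B=0 W=0
Move 6: W@(1,0) -> caps B=0 W=0
Move 7: B@(0,0) -> caps B=0 W=0
Move 8: W@(3,4) -> caps B=0 W=1
Move 9: B@(3,3) -> caps B=0 W=1
Move 10: W@(2,0) -> caps B=0 W=1

Answer: 0 1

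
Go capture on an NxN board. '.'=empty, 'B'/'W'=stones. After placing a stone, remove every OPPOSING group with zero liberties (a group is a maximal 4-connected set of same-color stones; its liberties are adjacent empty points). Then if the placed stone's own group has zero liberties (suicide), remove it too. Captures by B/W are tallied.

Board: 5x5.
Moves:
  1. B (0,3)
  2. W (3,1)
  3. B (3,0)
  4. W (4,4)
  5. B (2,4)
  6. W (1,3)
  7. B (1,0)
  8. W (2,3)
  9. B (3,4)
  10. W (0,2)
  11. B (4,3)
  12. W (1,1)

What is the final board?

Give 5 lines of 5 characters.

Move 1: B@(0,3) -> caps B=0 W=0
Move 2: W@(3,1) -> caps B=0 W=0
Move 3: B@(3,0) -> caps B=0 W=0
Move 4: W@(4,4) -> caps B=0 W=0
Move 5: B@(2,4) -> caps B=0 W=0
Move 6: W@(1,3) -> caps B=0 W=0
Move 7: B@(1,0) -> caps B=0 W=0
Move 8: W@(2,3) -> caps B=0 W=0
Move 9: B@(3,4) -> caps B=0 W=0
Move 10: W@(0,2) -> caps B=0 W=0
Move 11: B@(4,3) -> caps B=1 W=0
Move 12: W@(1,1) -> caps B=1 W=0

Answer: ..WB.
BW.W.
...WB
BW..B
...B.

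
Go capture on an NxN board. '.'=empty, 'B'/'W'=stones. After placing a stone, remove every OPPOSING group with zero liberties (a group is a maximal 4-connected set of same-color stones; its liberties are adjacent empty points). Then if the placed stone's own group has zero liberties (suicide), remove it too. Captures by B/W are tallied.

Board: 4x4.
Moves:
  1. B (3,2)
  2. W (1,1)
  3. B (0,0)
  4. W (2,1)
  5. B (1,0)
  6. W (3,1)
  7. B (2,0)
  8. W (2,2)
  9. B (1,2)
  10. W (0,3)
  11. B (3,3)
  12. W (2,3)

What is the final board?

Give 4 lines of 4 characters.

Move 1: B@(3,2) -> caps B=0 W=0
Move 2: W@(1,1) -> caps B=0 W=0
Move 3: B@(0,0) -> caps B=0 W=0
Move 4: W@(2,1) -> caps B=0 W=0
Move 5: B@(1,0) -> caps B=0 W=0
Move 6: W@(3,1) -> caps B=0 W=0
Move 7: B@(2,0) -> caps B=0 W=0
Move 8: W@(2,2) -> caps B=0 W=0
Move 9: B@(1,2) -> caps B=0 W=0
Move 10: W@(0,3) -> caps B=0 W=0
Move 11: B@(3,3) -> caps B=0 W=0
Move 12: W@(2,3) -> caps B=0 W=2

Answer: B..W
BWB.
BWWW
.W..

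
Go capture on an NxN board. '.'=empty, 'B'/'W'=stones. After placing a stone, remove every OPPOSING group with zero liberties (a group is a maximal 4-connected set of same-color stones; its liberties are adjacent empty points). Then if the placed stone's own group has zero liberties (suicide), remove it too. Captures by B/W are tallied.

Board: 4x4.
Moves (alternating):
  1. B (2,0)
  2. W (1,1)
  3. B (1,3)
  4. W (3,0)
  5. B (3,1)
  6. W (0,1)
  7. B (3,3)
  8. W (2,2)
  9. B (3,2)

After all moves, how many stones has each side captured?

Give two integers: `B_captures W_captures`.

Answer: 1 0

Derivation:
Move 1: B@(2,0) -> caps B=0 W=0
Move 2: W@(1,1) -> caps B=0 W=0
Move 3: B@(1,3) -> caps B=0 W=0
Move 4: W@(3,0) -> caps B=0 W=0
Move 5: B@(3,1) -> caps B=1 W=0
Move 6: W@(0,1) -> caps B=1 W=0
Move 7: B@(3,3) -> caps B=1 W=0
Move 8: W@(2,2) -> caps B=1 W=0
Move 9: B@(3,2) -> caps B=1 W=0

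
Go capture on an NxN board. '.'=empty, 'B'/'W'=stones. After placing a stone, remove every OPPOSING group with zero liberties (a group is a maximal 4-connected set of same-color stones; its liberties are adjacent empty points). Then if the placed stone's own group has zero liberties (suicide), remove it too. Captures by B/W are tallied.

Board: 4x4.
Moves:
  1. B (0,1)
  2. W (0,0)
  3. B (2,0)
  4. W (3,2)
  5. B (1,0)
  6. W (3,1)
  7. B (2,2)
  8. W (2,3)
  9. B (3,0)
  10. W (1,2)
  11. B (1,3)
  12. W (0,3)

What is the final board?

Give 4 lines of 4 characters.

Answer: .B.W
B.W.
B.BW
BWW.

Derivation:
Move 1: B@(0,1) -> caps B=0 W=0
Move 2: W@(0,0) -> caps B=0 W=0
Move 3: B@(2,0) -> caps B=0 W=0
Move 4: W@(3,2) -> caps B=0 W=0
Move 5: B@(1,0) -> caps B=1 W=0
Move 6: W@(3,1) -> caps B=1 W=0
Move 7: B@(2,2) -> caps B=1 W=0
Move 8: W@(2,3) -> caps B=1 W=0
Move 9: B@(3,0) -> caps B=1 W=0
Move 10: W@(1,2) -> caps B=1 W=0
Move 11: B@(1,3) -> caps B=1 W=0
Move 12: W@(0,3) -> caps B=1 W=1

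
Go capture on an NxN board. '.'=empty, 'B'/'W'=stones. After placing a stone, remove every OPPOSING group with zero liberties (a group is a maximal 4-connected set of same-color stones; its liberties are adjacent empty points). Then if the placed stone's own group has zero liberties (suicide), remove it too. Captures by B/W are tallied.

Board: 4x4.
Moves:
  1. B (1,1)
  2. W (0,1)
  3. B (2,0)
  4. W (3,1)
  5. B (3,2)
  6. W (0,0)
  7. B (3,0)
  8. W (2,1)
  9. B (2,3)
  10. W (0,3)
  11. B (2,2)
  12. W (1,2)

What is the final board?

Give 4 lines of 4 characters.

Move 1: B@(1,1) -> caps B=0 W=0
Move 2: W@(0,1) -> caps B=0 W=0
Move 3: B@(2,0) -> caps B=0 W=0
Move 4: W@(3,1) -> caps B=0 W=0
Move 5: B@(3,2) -> caps B=0 W=0
Move 6: W@(0,0) -> caps B=0 W=0
Move 7: B@(3,0) -> caps B=0 W=0
Move 8: W@(2,1) -> caps B=0 W=0
Move 9: B@(2,3) -> caps B=0 W=0
Move 10: W@(0,3) -> caps B=0 W=0
Move 11: B@(2,2) -> caps B=2 W=0
Move 12: W@(1,2) -> caps B=2 W=0

Answer: WW.W
.BW.
B.BB
B.B.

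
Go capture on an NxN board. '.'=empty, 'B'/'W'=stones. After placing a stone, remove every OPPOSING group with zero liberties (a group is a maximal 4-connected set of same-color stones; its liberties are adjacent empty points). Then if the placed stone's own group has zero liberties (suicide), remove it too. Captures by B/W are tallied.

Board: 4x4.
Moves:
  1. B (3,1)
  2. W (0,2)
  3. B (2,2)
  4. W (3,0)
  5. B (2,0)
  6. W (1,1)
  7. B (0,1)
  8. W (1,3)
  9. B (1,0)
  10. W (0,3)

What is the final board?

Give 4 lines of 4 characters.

Answer: .BWW
BW.W
B.B.
.B..

Derivation:
Move 1: B@(3,1) -> caps B=0 W=0
Move 2: W@(0,2) -> caps B=0 W=0
Move 3: B@(2,2) -> caps B=0 W=0
Move 4: W@(3,0) -> caps B=0 W=0
Move 5: B@(2,0) -> caps B=1 W=0
Move 6: W@(1,1) -> caps B=1 W=0
Move 7: B@(0,1) -> caps B=1 W=0
Move 8: W@(1,3) -> caps B=1 W=0
Move 9: B@(1,0) -> caps B=1 W=0
Move 10: W@(0,3) -> caps B=1 W=0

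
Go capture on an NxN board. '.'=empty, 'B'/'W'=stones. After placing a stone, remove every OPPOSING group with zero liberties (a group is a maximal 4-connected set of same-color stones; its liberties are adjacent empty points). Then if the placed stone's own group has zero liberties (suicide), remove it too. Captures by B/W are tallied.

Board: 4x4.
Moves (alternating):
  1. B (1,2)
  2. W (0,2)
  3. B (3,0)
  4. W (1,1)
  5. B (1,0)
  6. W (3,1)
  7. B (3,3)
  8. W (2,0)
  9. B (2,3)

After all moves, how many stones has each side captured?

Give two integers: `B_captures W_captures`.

Move 1: B@(1,2) -> caps B=0 W=0
Move 2: W@(0,2) -> caps B=0 W=0
Move 3: B@(3,0) -> caps B=0 W=0
Move 4: W@(1,1) -> caps B=0 W=0
Move 5: B@(1,0) -> caps B=0 W=0
Move 6: W@(3,1) -> caps B=0 W=0
Move 7: B@(3,3) -> caps B=0 W=0
Move 8: W@(2,0) -> caps B=0 W=1
Move 9: B@(2,3) -> caps B=0 W=1

Answer: 0 1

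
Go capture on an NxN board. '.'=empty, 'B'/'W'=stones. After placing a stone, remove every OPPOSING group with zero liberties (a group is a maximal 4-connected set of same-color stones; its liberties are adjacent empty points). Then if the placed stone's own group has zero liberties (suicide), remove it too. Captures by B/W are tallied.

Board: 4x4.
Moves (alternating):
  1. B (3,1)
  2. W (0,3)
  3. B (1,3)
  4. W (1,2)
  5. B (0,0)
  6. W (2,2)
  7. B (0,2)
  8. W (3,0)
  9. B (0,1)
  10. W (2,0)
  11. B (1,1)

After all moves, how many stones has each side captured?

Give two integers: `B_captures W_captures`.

Move 1: B@(3,1) -> caps B=0 W=0
Move 2: W@(0,3) -> caps B=0 W=0
Move 3: B@(1,3) -> caps B=0 W=0
Move 4: W@(1,2) -> caps B=0 W=0
Move 5: B@(0,0) -> caps B=0 W=0
Move 6: W@(2,2) -> caps B=0 W=0
Move 7: B@(0,2) -> caps B=1 W=0
Move 8: W@(3,0) -> caps B=1 W=0
Move 9: B@(0,1) -> caps B=1 W=0
Move 10: W@(2,0) -> caps B=1 W=0
Move 11: B@(1,1) -> caps B=1 W=0

Answer: 1 0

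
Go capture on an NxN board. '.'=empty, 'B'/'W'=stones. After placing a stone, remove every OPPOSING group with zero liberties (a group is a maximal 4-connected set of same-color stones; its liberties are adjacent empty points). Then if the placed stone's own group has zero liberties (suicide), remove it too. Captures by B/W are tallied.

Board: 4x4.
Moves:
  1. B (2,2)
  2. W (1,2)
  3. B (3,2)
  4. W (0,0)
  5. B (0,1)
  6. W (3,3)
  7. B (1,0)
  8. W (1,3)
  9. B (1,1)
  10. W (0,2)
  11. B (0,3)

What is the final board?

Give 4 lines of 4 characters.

Answer: .BW.
BBWW
..B.
..BW

Derivation:
Move 1: B@(2,2) -> caps B=0 W=0
Move 2: W@(1,2) -> caps B=0 W=0
Move 3: B@(3,2) -> caps B=0 W=0
Move 4: W@(0,0) -> caps B=0 W=0
Move 5: B@(0,1) -> caps B=0 W=0
Move 6: W@(3,3) -> caps B=0 W=0
Move 7: B@(1,0) -> caps B=1 W=0
Move 8: W@(1,3) -> caps B=1 W=0
Move 9: B@(1,1) -> caps B=1 W=0
Move 10: W@(0,2) -> caps B=1 W=0
Move 11: B@(0,3) -> caps B=1 W=0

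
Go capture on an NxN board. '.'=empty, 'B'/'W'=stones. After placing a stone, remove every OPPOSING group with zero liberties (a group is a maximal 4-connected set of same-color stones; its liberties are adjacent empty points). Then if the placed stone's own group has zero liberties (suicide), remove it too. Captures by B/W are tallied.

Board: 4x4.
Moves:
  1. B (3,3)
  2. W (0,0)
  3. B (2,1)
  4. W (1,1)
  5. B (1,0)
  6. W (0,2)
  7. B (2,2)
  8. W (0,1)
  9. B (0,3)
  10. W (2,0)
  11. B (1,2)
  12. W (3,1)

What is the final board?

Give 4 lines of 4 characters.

Move 1: B@(3,3) -> caps B=0 W=0
Move 2: W@(0,0) -> caps B=0 W=0
Move 3: B@(2,1) -> caps B=0 W=0
Move 4: W@(1,1) -> caps B=0 W=0
Move 5: B@(1,0) -> caps B=0 W=0
Move 6: W@(0,2) -> caps B=0 W=0
Move 7: B@(2,2) -> caps B=0 W=0
Move 8: W@(0,1) -> caps B=0 W=0
Move 9: B@(0,3) -> caps B=0 W=0
Move 10: W@(2,0) -> caps B=0 W=1
Move 11: B@(1,2) -> caps B=0 W=1
Move 12: W@(3,1) -> caps B=0 W=1

Answer: WWWB
.WB.
WBB.
.W.B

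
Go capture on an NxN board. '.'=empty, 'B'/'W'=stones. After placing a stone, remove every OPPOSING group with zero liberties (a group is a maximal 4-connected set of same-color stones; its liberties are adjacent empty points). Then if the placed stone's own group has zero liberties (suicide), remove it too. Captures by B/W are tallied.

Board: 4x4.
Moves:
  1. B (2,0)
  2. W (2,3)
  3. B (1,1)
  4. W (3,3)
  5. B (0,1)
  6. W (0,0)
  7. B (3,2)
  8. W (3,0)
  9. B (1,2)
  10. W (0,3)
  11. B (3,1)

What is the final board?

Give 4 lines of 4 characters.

Answer: WB.W
.BB.
B..W
.BBW

Derivation:
Move 1: B@(2,0) -> caps B=0 W=0
Move 2: W@(2,3) -> caps B=0 W=0
Move 3: B@(1,1) -> caps B=0 W=0
Move 4: W@(3,3) -> caps B=0 W=0
Move 5: B@(0,1) -> caps B=0 W=0
Move 6: W@(0,0) -> caps B=0 W=0
Move 7: B@(3,2) -> caps B=0 W=0
Move 8: W@(3,0) -> caps B=0 W=0
Move 9: B@(1,2) -> caps B=0 W=0
Move 10: W@(0,3) -> caps B=0 W=0
Move 11: B@(3,1) -> caps B=1 W=0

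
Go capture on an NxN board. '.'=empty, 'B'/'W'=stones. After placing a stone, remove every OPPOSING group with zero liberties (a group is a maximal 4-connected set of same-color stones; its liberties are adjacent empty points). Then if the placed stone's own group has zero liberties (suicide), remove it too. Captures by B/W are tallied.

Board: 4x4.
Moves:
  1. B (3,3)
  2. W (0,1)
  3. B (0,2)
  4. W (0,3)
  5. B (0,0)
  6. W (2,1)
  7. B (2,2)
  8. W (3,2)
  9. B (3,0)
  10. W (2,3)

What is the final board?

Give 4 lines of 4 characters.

Answer: BWBW
....
.WBW
B.W.

Derivation:
Move 1: B@(3,3) -> caps B=0 W=0
Move 2: W@(0,1) -> caps B=0 W=0
Move 3: B@(0,2) -> caps B=0 W=0
Move 4: W@(0,3) -> caps B=0 W=0
Move 5: B@(0,0) -> caps B=0 W=0
Move 6: W@(2,1) -> caps B=0 W=0
Move 7: B@(2,2) -> caps B=0 W=0
Move 8: W@(3,2) -> caps B=0 W=0
Move 9: B@(3,0) -> caps B=0 W=0
Move 10: W@(2,3) -> caps B=0 W=1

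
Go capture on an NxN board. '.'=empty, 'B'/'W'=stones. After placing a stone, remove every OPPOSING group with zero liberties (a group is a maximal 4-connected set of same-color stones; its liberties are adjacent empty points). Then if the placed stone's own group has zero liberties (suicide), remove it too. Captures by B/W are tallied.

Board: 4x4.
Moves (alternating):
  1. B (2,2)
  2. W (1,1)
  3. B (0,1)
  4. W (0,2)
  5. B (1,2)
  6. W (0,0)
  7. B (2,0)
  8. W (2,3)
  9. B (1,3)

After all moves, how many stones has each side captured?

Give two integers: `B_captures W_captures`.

Move 1: B@(2,2) -> caps B=0 W=0
Move 2: W@(1,1) -> caps B=0 W=0
Move 3: B@(0,1) -> caps B=0 W=0
Move 4: W@(0,2) -> caps B=0 W=0
Move 5: B@(1,2) -> caps B=0 W=0
Move 6: W@(0,0) -> caps B=0 W=1
Move 7: B@(2,0) -> caps B=0 W=1
Move 8: W@(2,3) -> caps B=0 W=1
Move 9: B@(1,3) -> caps B=0 W=1

Answer: 0 1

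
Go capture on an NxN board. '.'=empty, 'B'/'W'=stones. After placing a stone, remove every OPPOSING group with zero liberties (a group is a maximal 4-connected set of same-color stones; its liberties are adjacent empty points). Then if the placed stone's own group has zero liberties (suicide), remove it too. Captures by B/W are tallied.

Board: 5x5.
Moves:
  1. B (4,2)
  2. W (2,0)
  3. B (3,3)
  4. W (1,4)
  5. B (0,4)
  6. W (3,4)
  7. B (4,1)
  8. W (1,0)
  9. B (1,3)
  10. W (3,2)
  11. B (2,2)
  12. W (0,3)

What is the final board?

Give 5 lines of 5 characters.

Answer: ...W.
W..BW
W.B..
..WBW
.BB..

Derivation:
Move 1: B@(4,2) -> caps B=0 W=0
Move 2: W@(2,0) -> caps B=0 W=0
Move 3: B@(3,3) -> caps B=0 W=0
Move 4: W@(1,4) -> caps B=0 W=0
Move 5: B@(0,4) -> caps B=0 W=0
Move 6: W@(3,4) -> caps B=0 W=0
Move 7: B@(4,1) -> caps B=0 W=0
Move 8: W@(1,0) -> caps B=0 W=0
Move 9: B@(1,3) -> caps B=0 W=0
Move 10: W@(3,2) -> caps B=0 W=0
Move 11: B@(2,2) -> caps B=0 W=0
Move 12: W@(0,3) -> caps B=0 W=1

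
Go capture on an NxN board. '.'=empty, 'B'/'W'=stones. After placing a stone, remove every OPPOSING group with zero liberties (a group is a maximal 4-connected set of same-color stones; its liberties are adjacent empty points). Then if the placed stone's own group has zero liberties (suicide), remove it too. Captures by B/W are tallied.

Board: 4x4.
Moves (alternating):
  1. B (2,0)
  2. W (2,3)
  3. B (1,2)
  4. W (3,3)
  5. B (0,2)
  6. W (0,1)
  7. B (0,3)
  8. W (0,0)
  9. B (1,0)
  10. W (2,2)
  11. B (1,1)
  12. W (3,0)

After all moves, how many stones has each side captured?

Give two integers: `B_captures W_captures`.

Move 1: B@(2,0) -> caps B=0 W=0
Move 2: W@(2,3) -> caps B=0 W=0
Move 3: B@(1,2) -> caps B=0 W=0
Move 4: W@(3,3) -> caps B=0 W=0
Move 5: B@(0,2) -> caps B=0 W=0
Move 6: W@(0,1) -> caps B=0 W=0
Move 7: B@(0,3) -> caps B=0 W=0
Move 8: W@(0,0) -> caps B=0 W=0
Move 9: B@(1,0) -> caps B=0 W=0
Move 10: W@(2,2) -> caps B=0 W=0
Move 11: B@(1,1) -> caps B=2 W=0
Move 12: W@(3,0) -> caps B=2 W=0

Answer: 2 0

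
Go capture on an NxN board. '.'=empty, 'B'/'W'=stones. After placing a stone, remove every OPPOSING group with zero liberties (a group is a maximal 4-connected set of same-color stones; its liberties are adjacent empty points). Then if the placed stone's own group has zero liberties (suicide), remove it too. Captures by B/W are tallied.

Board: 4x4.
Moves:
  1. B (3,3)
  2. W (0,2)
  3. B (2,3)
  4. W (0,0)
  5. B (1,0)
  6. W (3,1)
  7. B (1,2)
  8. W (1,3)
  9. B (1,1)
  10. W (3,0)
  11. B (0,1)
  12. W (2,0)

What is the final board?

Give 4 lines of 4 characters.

Move 1: B@(3,3) -> caps B=0 W=0
Move 2: W@(0,2) -> caps B=0 W=0
Move 3: B@(2,3) -> caps B=0 W=0
Move 4: W@(0,0) -> caps B=0 W=0
Move 5: B@(1,0) -> caps B=0 W=0
Move 6: W@(3,1) -> caps B=0 W=0
Move 7: B@(1,2) -> caps B=0 W=0
Move 8: W@(1,3) -> caps B=0 W=0
Move 9: B@(1,1) -> caps B=0 W=0
Move 10: W@(3,0) -> caps B=0 W=0
Move 11: B@(0,1) -> caps B=1 W=0
Move 12: W@(2,0) -> caps B=1 W=0

Answer: .BW.
BBBW
W..B
WW.B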